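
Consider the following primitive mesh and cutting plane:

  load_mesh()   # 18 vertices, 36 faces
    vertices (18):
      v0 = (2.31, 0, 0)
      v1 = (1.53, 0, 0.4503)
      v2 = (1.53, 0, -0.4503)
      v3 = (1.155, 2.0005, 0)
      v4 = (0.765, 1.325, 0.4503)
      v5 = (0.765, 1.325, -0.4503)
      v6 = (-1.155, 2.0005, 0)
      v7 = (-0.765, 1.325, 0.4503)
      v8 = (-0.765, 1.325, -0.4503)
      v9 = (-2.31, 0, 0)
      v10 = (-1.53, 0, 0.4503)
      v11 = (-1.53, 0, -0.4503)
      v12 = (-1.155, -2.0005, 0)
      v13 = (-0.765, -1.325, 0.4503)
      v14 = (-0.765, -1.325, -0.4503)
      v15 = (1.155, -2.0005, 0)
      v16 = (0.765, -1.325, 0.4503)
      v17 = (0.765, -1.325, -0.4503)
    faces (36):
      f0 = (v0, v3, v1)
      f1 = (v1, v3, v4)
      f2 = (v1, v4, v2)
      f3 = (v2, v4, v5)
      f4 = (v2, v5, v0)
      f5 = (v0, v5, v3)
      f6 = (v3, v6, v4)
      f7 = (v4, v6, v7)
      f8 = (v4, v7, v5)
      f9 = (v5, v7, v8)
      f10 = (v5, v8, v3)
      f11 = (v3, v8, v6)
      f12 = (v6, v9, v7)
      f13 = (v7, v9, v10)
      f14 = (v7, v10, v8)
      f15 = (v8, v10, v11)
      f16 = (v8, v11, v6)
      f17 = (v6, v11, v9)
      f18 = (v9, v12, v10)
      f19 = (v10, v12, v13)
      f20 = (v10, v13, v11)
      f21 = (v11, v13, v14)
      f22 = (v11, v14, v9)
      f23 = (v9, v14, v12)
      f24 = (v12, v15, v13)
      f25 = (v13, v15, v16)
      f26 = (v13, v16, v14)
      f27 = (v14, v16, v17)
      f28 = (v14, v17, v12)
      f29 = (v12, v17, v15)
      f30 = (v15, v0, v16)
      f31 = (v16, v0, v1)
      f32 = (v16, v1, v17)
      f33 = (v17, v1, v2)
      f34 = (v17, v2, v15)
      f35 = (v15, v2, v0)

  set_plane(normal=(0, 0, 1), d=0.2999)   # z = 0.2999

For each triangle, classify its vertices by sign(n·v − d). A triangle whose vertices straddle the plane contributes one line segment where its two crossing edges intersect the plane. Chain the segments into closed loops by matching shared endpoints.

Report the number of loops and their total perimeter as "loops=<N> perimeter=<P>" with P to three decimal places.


loops=2 perimeter=19.923

Straddling triangles (24 of 36):
  (v0,v3,v1) [--+] → (1.40475, 0.668166, 0.2999)–(1.79052, 0, 0.2999)  len=0.7715
  (v1,v3,v4) [+-+] → (1.40475, 0.668166, 0.2999)–(0.89526, 1.55062, 0.2999)  len=1.0190
  (v1,v4,v2) [++-] → (0.892755, 1.10373, 0.2999)–(1.53, 0, 0.2999)  len=1.2745
  (v2,v4,v5) [-+-] → (0.892755, 1.10373, 0.2999)–(0.765, 1.325, 0.2999)  len=0.2555
  (v3,v6,v4) [--+] → (0.123721, 1.55062, 0.2999)–(0.89526, 1.55062, 0.2999)  len=0.7715
  (v4,v6,v7) [+-+] → (0.123721, 1.55062, 0.2999)–(-0.89526, 1.55062, 0.2999)  len=1.0190
  (v4,v7,v5) [++-] → (-0.50949, 1.325, 0.2999)–(0.765, 1.325, 0.2999)  len=1.2745
  (v5,v7,v8) [-+-] → (-0.50949, 1.325, 0.2999)–(-0.765, 1.325, 0.2999)  len=0.2555
  (v6,v9,v7) [--+] → (-1.28103, 0.882451, 0.2999)–(-0.89526, 1.55062, 0.2999)  len=0.7715
  (v7,v9,v10) [+-+] → (-1.28103, 0.882451, 0.2999)–(-1.79052, 0, 0.2999)  len=1.0190
  (v7,v10,v8) [++-] → (-1.40225, 0.221275, 0.2999)–(-0.765, 1.325, 0.2999)  len=1.2745
  (v8,v10,v11) [-+-] → (-1.40225, 0.221275, 0.2999)–(-1.53, 0, 0.2999)  len=0.2555
  (v9,v12,v10) [--+] → (-1.40475, -0.668166, 0.2999)–(-1.79052, 0, 0.2999)  len=0.7715
  (v10,v12,v13) [+-+] → (-1.40475, -0.668166, 0.2999)–(-0.89526, -1.55062, 0.2999)  len=1.0190
  (v10,v13,v11) [++-] → (-0.892755, -1.10373, 0.2999)–(-1.53, 0, 0.2999)  len=1.2745
  (v11,v13,v14) [-+-] → (-0.892755, -1.10373, 0.2999)–(-0.765, -1.325, 0.2999)  len=0.2555
  (v12,v15,v13) [--+] → (-0.123721, -1.55062, 0.2999)–(-0.89526, -1.55062, 0.2999)  len=0.7715
  (v13,v15,v16) [+-+] → (-0.123721, -1.55062, 0.2999)–(0.89526, -1.55062, 0.2999)  len=1.0190
  (v13,v16,v14) [++-] → (0.50949, -1.325, 0.2999)–(-0.765, -1.325, 0.2999)  len=1.2745
  (v14,v16,v17) [-+-] → (0.50949, -1.325, 0.2999)–(0.765, -1.325, 0.2999)  len=0.2555
  (v15,v0,v16) [--+] → (1.28103, -0.882451, 0.2999)–(0.89526, -1.55062, 0.2999)  len=0.7715
  (v16,v0,v1) [+-+] → (1.28103, -0.882451, 0.2999)–(1.79052, 0, 0.2999)  len=1.0190
  (v16,v1,v17) [++-] → (1.40225, -0.221275, 0.2999)–(0.765, -1.325, 0.2999)  len=1.2745
  (v17,v1,v2) [-+-] → (1.40225, -0.221275, 0.2999)–(1.53, 0, 0.2999)  len=0.2555

Chained into 2 loop(s):
  loop 1: 12 segments, perimeter = 10.7431
  loop 2: 12 segments, perimeter = 9.1799
Total perimeter = 19.923


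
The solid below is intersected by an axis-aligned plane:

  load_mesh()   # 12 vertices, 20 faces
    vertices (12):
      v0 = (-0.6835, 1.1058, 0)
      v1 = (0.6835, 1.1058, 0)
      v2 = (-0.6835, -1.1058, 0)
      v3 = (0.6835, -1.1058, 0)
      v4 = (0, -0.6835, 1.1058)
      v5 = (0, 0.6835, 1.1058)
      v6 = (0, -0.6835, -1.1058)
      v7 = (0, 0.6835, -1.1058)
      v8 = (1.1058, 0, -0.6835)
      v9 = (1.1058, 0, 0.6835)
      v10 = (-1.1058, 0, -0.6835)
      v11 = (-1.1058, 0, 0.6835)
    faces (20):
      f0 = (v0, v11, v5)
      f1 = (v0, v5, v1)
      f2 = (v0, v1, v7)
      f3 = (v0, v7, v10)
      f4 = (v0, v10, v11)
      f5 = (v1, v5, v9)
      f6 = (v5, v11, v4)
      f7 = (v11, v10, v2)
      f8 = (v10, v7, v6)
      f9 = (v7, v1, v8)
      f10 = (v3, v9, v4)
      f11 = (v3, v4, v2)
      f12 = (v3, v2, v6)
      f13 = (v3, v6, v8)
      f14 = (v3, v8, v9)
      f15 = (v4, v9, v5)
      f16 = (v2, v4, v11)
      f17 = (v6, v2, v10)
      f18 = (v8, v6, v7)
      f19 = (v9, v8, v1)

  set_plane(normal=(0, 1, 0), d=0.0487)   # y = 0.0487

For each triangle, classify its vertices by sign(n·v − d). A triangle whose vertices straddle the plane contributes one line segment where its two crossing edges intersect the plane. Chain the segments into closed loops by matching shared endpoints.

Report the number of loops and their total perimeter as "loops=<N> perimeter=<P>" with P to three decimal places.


Straddling triangles (10 of 20):
  (v0,v11,v5) [+-+] → (-1.0872, 0.0487, 0.653398)–(-1.02701, 0.0487, 0.713589)  len=0.0851
  (v0,v7,v10) [++-] → (-1.02701, 0.0487, -0.713589)–(-1.0872, 0.0487, -0.653398)  len=0.0851
  (v0,v10,v11) [+--] → (-1.0872, 0.0487, -0.653398)–(-1.0872, 0.0487, 0.653398)  len=1.3068
  (v1,v5,v9) [++-] → (1.02701, 0.0487, 0.713589)–(1.0872, 0.0487, 0.653398)  len=0.0851
  (v5,v11,v4) [+--] → (-1.02701, 0.0487, 0.713589)–(0, 0.0487, 1.1058)  len=1.0994
  (v10,v7,v6) [-+-] → (-1.02701, 0.0487, -0.713589)–(0, 0.0487, -1.1058)  len=1.0994
  (v7,v1,v8) [++-] → (1.0872, 0.0487, -0.653398)–(1.02701, 0.0487, -0.713589)  len=0.0851
  (v4,v9,v5) [--+] → (1.02701, 0.0487, 0.713589)–(0, 0.0487, 1.1058)  len=1.0994
  (v8,v6,v7) [--+] → (0, 0.0487, -1.1058)–(1.02701, 0.0487, -0.713589)  len=1.0994
  (v9,v8,v1) [--+] → (1.0872, 0.0487, -0.653398)–(1.0872, 0.0487, 0.653398)  len=1.3068

Chained into 1 loop(s):
  loop 1: 10 segments, perimeter = 7.3515
Total perimeter = 7.352

loops=1 perimeter=7.352


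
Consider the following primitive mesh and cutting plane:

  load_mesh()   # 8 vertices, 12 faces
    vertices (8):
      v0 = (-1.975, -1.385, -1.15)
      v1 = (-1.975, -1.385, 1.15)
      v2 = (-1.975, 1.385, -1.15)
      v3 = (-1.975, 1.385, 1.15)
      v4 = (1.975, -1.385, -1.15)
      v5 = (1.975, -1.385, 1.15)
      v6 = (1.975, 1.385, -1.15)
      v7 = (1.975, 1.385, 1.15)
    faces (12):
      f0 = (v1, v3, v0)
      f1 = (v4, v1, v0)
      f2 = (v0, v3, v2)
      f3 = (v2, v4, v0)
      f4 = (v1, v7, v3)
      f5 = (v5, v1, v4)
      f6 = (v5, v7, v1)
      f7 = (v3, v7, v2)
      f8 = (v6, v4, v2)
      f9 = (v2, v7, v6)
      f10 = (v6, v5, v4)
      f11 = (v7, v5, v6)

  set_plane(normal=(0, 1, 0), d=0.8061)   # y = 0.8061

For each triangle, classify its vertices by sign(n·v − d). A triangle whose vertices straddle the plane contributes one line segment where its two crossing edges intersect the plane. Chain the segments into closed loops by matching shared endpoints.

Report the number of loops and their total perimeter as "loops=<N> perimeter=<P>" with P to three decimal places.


Straddling triangles (8 of 12):
  (v1,v3,v0) [-+-] → (-1.975, 0.8061, 1.15)–(-1.975, 0.8061, 0.669325)  len=0.4807
  (v0,v3,v2) [-++] → (-1.975, 0.8061, 0.669325)–(-1.975, 0.8061, -1.15)  len=1.8193
  (v2,v4,v0) [+--] → (-1.14949, 0.8061, -1.15)–(-1.975, 0.8061, -1.15)  len=0.8255
  (v1,v7,v3) [-++] → (1.14949, 0.8061, 1.15)–(-1.975, 0.8061, 1.15)  len=3.1245
  (v5,v7,v1) [-+-] → (1.975, 0.8061, 1.15)–(1.14949, 0.8061, 1.15)  len=0.8255
  (v6,v4,v2) [+-+] → (1.975, 0.8061, -1.15)–(-1.14949, 0.8061, -1.15)  len=3.1245
  (v6,v5,v4) [+--] → (1.975, 0.8061, -0.669325)–(1.975, 0.8061, -1.15)  len=0.4807
  (v7,v5,v6) [+-+] → (1.975, 0.8061, 1.15)–(1.975, 0.8061, -0.669325)  len=1.8193

Chained into 1 loop(s):
  loop 1: 8 segments, perimeter = 12.5000
Total perimeter = 12.500

loops=1 perimeter=12.500


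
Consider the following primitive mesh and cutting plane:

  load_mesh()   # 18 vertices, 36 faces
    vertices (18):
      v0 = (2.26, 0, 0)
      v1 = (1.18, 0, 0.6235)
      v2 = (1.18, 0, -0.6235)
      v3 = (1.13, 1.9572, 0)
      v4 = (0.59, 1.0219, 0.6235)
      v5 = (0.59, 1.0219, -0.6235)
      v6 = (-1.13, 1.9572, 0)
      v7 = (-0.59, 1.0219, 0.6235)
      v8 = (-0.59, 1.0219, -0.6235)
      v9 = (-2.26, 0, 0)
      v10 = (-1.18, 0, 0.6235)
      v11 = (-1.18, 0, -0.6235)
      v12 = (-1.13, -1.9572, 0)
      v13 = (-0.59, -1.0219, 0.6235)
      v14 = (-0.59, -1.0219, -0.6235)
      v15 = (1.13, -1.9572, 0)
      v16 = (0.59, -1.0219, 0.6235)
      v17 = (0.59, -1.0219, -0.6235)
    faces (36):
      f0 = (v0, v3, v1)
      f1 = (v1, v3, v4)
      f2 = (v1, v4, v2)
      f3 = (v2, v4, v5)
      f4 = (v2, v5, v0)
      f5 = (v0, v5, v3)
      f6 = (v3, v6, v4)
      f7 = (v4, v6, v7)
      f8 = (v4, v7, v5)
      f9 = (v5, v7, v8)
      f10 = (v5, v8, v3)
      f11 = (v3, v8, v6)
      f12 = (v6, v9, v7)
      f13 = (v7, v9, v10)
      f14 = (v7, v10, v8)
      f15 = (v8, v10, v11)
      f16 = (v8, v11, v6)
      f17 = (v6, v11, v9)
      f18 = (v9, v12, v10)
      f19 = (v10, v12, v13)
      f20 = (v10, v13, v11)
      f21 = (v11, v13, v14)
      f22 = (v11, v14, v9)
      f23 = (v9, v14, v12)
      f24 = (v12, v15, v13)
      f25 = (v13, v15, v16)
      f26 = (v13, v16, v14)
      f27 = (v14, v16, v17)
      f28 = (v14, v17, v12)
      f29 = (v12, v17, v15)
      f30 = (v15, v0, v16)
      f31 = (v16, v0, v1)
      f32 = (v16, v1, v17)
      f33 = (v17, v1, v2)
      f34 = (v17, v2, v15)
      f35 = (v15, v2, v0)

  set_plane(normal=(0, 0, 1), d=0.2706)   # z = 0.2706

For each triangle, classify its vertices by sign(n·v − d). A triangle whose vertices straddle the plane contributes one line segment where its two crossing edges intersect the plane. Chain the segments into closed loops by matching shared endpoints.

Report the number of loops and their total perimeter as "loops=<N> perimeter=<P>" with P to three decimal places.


Straddling triangles (24 of 36):
  (v0,v3,v1) [--+] → (1.1517, 1.10777, 0.2706)–(1.79128, 0, 0.2706)  len=1.2791
  (v1,v3,v4) [+-+] → (1.1517, 1.10777, 0.2706)–(0.895639, 1.55128, 0.2706)  len=0.5121
  (v1,v4,v2) [++-] → (0.75697, 0.732703, 0.2706)–(1.18, 0, 0.2706)  len=0.8461
  (v2,v4,v5) [-+-] → (0.75697, 0.732703, 0.2706)–(0.59, 1.0219, 0.2706)  len=0.3339
  (v3,v6,v4) [--+] → (-0.383517, 1.55128, 0.2706)–(0.895639, 1.55128, 0.2706)  len=1.2792
  (v4,v6,v7) [+-+] → (-0.383517, 1.55128, 0.2706)–(-0.895639, 1.55128, 0.2706)  len=0.5121
  (v4,v7,v5) [++-] → (-0.256061, 1.0219, 0.2706)–(0.59, 1.0219, 0.2706)  len=0.8461
  (v5,v7,v8) [-+-] → (-0.256061, 1.0219, 0.2706)–(-0.59, 1.0219, 0.2706)  len=0.3339
  (v6,v9,v7) [--+] → (-1.53522, 0.443506, 0.2706)–(-0.895639, 1.55128, 0.2706)  len=1.2791
  (v7,v9,v10) [+-+] → (-1.53522, 0.443506, 0.2706)–(-1.79128, 0, 0.2706)  len=0.5121
  (v7,v10,v8) [++-] → (-1.01303, 0.289197, 0.2706)–(-0.59, 1.0219, 0.2706)  len=0.8461
  (v8,v10,v11) [-+-] → (-1.01303, 0.289197, 0.2706)–(-1.18, 0, 0.2706)  len=0.3339
  (v9,v12,v10) [--+] → (-1.1517, -1.10777, 0.2706)–(-1.79128, 0, 0.2706)  len=1.2791
  (v10,v12,v13) [+-+] → (-1.1517, -1.10777, 0.2706)–(-0.895639, -1.55128, 0.2706)  len=0.5121
  (v10,v13,v11) [++-] → (-0.75697, -0.732703, 0.2706)–(-1.18, 0, 0.2706)  len=0.8461
  (v11,v13,v14) [-+-] → (-0.75697, -0.732703, 0.2706)–(-0.59, -1.0219, 0.2706)  len=0.3339
  (v12,v15,v13) [--+] → (0.383517, -1.55128, 0.2706)–(-0.895639, -1.55128, 0.2706)  len=1.2792
  (v13,v15,v16) [+-+] → (0.383517, -1.55128, 0.2706)–(0.895639, -1.55128, 0.2706)  len=0.5121
  (v13,v16,v14) [++-] → (0.256061, -1.0219, 0.2706)–(-0.59, -1.0219, 0.2706)  len=0.8461
  (v14,v16,v17) [-+-] → (0.256061, -1.0219, 0.2706)–(0.59, -1.0219, 0.2706)  len=0.3339
  (v15,v0,v16) [--+] → (1.53522, -0.443506, 0.2706)–(0.895639, -1.55128, 0.2706)  len=1.2791
  (v16,v0,v1) [+-+] → (1.53522, -0.443506, 0.2706)–(1.79128, 0, 0.2706)  len=0.5121
  (v16,v1,v17) [++-] → (1.01303, -0.289197, 0.2706)–(0.59, -1.0219, 0.2706)  len=0.8461
  (v17,v1,v2) [-+-] → (1.01303, -0.289197, 0.2706)–(1.18, 0, 0.2706)  len=0.3339

Chained into 2 loop(s):
  loop 1: 12 segments, perimeter = 10.7476
  loop 2: 12 segments, perimeter = 7.0800
Total perimeter = 17.828

loops=2 perimeter=17.828


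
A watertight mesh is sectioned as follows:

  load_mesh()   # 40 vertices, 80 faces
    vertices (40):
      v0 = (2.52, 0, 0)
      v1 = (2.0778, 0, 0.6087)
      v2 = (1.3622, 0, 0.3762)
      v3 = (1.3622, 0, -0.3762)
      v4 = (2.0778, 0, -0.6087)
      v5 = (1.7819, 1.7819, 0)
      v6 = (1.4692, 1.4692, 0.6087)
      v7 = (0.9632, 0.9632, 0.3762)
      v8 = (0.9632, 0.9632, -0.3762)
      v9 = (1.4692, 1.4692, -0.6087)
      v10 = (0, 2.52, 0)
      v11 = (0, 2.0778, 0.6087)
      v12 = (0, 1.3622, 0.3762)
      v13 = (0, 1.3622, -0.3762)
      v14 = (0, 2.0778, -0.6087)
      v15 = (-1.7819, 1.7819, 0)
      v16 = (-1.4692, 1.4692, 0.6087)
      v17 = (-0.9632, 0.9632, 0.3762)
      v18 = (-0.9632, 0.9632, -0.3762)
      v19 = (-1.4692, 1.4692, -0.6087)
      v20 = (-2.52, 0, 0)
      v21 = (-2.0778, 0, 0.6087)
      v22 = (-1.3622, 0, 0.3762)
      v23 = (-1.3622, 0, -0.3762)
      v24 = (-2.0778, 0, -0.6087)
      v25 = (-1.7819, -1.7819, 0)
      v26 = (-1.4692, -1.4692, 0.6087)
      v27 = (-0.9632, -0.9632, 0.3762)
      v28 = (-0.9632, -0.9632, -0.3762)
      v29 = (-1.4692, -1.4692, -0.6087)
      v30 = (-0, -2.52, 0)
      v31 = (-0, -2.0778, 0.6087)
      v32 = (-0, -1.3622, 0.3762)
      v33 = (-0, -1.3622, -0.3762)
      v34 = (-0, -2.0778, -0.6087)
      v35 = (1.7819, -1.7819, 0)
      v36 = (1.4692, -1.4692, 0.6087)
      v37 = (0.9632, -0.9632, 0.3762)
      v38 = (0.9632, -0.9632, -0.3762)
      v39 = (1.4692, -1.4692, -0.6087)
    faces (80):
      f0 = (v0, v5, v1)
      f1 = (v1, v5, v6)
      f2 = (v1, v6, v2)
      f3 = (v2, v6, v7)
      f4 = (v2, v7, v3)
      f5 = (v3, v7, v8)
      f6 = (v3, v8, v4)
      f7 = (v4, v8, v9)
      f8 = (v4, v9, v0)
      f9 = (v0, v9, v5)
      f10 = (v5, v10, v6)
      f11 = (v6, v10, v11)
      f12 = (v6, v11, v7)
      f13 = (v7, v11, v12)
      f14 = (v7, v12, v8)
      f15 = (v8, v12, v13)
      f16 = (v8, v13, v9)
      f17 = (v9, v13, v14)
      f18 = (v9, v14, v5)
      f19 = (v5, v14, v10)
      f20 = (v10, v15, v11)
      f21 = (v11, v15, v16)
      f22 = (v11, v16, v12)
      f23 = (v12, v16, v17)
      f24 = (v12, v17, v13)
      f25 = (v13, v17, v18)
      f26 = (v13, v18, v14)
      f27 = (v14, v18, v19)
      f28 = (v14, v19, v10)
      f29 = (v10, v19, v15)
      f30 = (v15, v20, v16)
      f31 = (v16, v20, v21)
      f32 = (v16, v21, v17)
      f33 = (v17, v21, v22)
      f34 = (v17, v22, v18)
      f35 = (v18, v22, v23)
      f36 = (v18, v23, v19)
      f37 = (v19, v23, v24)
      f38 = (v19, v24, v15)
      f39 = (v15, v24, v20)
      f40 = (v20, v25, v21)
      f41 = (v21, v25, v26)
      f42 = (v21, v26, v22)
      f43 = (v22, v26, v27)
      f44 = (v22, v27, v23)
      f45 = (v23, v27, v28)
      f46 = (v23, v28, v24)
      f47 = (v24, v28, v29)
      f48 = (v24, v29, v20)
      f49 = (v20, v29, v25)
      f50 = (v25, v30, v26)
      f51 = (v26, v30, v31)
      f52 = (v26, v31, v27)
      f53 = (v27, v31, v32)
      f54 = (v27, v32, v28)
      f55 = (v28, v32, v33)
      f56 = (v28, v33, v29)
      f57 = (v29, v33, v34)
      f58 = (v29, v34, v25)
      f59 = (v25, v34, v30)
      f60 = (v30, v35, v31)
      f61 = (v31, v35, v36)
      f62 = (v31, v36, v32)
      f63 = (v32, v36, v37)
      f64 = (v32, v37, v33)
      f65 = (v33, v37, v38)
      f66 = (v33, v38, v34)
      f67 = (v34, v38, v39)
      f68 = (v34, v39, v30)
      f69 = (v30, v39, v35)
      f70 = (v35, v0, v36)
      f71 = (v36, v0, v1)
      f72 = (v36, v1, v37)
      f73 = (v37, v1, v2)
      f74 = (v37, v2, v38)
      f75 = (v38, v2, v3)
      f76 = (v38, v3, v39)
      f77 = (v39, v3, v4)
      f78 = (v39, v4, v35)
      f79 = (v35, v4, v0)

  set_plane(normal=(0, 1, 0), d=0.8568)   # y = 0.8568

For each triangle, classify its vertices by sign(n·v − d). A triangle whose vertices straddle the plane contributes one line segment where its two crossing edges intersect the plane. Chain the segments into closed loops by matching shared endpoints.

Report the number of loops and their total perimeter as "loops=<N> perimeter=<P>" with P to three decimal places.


loops=2 perimeter=7.524

Straddling triangles (20 of 80):
  (v0,v5,v1) [-+-] → (2.1651, 0.8568, 0)–(1.93552, 0.8568, 0.316016)  len=0.3906
  (v1,v5,v6) [-++] → (1.93552, 0.8568, 0.316016)–(1.72288, 0.8568, 0.6087)  len=0.3618
  (v1,v6,v2) [-+-] → (1.72288, 0.8568, 0.6087)–(1.4246, 0.8568, 0.511788)  len=0.3136
  (v2,v6,v7) [-++] → (1.4246, 0.8568, 0.511788)–(1.00728, 0.8568, 0.3762)  len=0.4388
  (v2,v7,v3) [-+-] → (1.00728, 0.8568, 0.3762)–(1.00728, 0.8568, 0.293086)  len=0.0831
  (v3,v7,v8) [-++] → (1.00728, 0.8568, 0.293086)–(1.00728, 0.8568, -0.3762)  len=0.6693
  (v3,v8,v4) [-+-] → (1.00728, 0.8568, -0.3762)–(1.08632, 0.8568, -0.401883)  len=0.0831
  (v4,v8,v9) [-++] → (1.08632, 0.8568, -0.401883)–(1.72288, 0.8568, -0.6087)  len=0.6693
  (v4,v9,v0) [-+-] → (1.72288, 0.8568, -0.6087)–(1.9072, 0.8568, -0.354978)  len=0.3136
  (v0,v9,v5) [-++] → (1.9072, 0.8568, -0.354978)–(2.1651, 0.8568, 0)  len=0.4388
  (v15,v20,v16) [+-+] → (-2.1651, 0.8568, 0)–(-1.9072, 0.8568, 0.354978)  len=0.4388
  (v16,v20,v21) [+--] → (-1.9072, 0.8568, 0.354978)–(-1.72288, 0.8568, 0.6087)  len=0.3136
  (v16,v21,v17) [+-+] → (-1.72288, 0.8568, 0.6087)–(-1.08632, 0.8568, 0.401883)  len=0.6693
  (v17,v21,v22) [+--] → (-1.08632, 0.8568, 0.401883)–(-1.00728, 0.8568, 0.3762)  len=0.0831
  (v17,v22,v18) [+-+] → (-1.00728, 0.8568, 0.3762)–(-1.00728, 0.8568, -0.293086)  len=0.6693
  (v18,v22,v23) [+--] → (-1.00728, 0.8568, -0.293086)–(-1.00728, 0.8568, -0.3762)  len=0.0831
  (v18,v23,v19) [+-+] → (-1.00728, 0.8568, -0.3762)–(-1.4246, 0.8568, -0.511788)  len=0.4388
  (v19,v23,v24) [+--] → (-1.4246, 0.8568, -0.511788)–(-1.72288, 0.8568, -0.6087)  len=0.3136
  (v19,v24,v15) [+-+] → (-1.72288, 0.8568, -0.6087)–(-1.93552, 0.8568, -0.316016)  len=0.3618
  (v15,v24,v20) [+--] → (-1.93552, 0.8568, -0.316016)–(-2.1651, 0.8568, 0)  len=0.3906

Chained into 2 loop(s):
  loop 1: 10 segments, perimeter = 3.7620
  loop 2: 10 segments, perimeter = 3.7620
Total perimeter = 7.524


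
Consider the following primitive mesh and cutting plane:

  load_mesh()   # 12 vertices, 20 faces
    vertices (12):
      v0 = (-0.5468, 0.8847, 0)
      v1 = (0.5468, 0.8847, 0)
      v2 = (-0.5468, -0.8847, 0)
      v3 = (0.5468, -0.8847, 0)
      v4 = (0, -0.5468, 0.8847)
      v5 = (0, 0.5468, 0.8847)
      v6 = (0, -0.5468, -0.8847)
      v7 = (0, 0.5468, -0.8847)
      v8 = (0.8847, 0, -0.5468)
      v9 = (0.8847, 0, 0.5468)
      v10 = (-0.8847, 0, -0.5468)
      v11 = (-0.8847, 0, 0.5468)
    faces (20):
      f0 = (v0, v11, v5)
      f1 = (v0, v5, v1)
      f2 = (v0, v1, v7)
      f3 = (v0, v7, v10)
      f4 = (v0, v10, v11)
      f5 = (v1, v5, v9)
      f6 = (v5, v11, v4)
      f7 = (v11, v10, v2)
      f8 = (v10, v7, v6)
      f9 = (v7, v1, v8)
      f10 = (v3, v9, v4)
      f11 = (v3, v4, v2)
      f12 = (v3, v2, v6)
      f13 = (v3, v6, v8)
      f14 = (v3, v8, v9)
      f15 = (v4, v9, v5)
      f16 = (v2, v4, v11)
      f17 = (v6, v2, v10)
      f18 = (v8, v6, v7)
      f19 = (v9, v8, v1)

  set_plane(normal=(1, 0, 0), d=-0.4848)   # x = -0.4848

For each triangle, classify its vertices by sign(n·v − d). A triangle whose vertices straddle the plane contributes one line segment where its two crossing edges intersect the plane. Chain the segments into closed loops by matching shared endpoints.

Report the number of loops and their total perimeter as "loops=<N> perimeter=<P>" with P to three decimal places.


Straddling triangles (10 of 20):
  (v0,v11,v5) [--+] → (-0.4848, 0.247163, 0.699537)–(-0.4848, 0.846387, 0.100313)  len=0.8474
  (v0,v5,v1) [-++] → (-0.4848, 0.846387, 0.100313)–(-0.4848, 0.8847, 0)  len=0.1074
  (v0,v1,v7) [-++] → (-0.4848, 0.8847, 0)–(-0.4848, 0.846387, -0.100313)  len=0.1074
  (v0,v7,v10) [-+-] → (-0.4848, 0.846387, -0.100313)–(-0.4848, 0.247163, -0.699537)  len=0.8474
  (v5,v11,v4) [+-+] → (-0.4848, 0.247163, 0.699537)–(-0.4848, -0.247163, 0.699537)  len=0.4943
  (v10,v7,v6) [-++] → (-0.4848, 0.247163, -0.699537)–(-0.4848, -0.247163, -0.699537)  len=0.4943
  (v3,v4,v2) [++-] → (-0.4848, -0.846387, 0.100313)–(-0.4848, -0.8847, 0)  len=0.1074
  (v3,v2,v6) [+-+] → (-0.4848, -0.8847, 0)–(-0.4848, -0.846387, -0.100313)  len=0.1074
  (v2,v4,v11) [-+-] → (-0.4848, -0.846387, 0.100313)–(-0.4848, -0.247163, 0.699537)  len=0.8474
  (v6,v2,v10) [+--] → (-0.4848, -0.846387, -0.100313)–(-0.4848, -0.247163, -0.699537)  len=0.8474

Chained into 1 loop(s):
  loop 1: 10 segments, perimeter = 4.8079
Total perimeter = 4.808

loops=1 perimeter=4.808


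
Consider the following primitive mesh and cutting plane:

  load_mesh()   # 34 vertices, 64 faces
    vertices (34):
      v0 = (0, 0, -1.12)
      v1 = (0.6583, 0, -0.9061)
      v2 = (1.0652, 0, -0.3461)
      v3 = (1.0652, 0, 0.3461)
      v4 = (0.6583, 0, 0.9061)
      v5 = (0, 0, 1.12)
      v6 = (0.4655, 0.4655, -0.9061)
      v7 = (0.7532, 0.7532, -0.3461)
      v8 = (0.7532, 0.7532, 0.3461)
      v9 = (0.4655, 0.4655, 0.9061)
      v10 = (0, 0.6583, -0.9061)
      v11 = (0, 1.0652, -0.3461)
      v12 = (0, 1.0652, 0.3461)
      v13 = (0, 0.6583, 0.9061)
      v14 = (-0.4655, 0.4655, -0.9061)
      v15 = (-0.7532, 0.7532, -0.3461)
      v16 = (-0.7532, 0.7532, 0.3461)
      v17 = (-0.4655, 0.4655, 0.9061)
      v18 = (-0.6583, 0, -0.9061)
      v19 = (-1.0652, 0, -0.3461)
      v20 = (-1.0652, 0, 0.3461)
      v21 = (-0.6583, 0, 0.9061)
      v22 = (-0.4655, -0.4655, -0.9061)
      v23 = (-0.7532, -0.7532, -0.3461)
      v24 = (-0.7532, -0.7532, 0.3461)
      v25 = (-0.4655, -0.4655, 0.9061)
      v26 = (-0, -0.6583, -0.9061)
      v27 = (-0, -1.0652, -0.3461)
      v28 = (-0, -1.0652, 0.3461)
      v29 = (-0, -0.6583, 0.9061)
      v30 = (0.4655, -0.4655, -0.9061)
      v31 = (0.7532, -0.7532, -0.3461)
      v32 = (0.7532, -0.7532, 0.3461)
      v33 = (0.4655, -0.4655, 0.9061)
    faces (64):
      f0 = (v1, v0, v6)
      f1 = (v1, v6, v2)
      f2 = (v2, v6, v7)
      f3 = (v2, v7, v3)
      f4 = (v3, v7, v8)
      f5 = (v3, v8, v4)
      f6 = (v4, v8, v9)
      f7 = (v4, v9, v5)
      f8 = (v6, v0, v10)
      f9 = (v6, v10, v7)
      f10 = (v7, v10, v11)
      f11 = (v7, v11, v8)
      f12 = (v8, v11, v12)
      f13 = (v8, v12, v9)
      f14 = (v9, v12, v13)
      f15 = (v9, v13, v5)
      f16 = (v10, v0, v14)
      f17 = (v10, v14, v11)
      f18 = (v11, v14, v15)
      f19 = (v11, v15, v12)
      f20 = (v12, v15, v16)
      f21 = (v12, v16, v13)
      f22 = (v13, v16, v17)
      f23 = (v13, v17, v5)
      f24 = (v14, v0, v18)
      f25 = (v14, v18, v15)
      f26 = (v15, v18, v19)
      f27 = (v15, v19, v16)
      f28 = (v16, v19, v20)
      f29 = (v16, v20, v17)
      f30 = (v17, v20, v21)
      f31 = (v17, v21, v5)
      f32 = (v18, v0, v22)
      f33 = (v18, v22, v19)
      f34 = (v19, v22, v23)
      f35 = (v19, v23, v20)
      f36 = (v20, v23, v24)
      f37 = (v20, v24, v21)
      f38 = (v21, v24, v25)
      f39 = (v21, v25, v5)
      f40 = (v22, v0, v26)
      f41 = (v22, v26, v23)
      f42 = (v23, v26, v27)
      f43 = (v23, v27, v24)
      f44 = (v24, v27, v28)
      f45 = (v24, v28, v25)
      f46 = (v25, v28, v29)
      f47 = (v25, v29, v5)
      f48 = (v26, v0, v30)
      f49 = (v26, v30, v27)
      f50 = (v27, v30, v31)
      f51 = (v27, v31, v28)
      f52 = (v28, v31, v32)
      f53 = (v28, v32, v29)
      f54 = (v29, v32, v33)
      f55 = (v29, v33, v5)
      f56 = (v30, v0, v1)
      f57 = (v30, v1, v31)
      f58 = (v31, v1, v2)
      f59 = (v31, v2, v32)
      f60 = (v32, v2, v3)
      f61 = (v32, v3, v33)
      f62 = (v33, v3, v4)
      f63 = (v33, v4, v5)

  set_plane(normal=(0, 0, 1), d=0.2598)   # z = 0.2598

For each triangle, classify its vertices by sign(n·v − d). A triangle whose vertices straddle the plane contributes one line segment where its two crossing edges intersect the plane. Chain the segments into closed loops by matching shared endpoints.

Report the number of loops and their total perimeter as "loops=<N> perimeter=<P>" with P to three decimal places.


Straddling triangles (16 of 64):
  (v2,v7,v3) [--+] → (1.0263, 0.0939052, 0.2598)–(1.0652, 0, 0.2598)  len=0.1016
  (v3,v7,v8) [+-+] → (1.0263, 0.0939052, 0.2598)–(0.7532, 0.7532, 0.2598)  len=0.7136
  (v7,v11,v8) [--+] → (0.659295, 0.792099, 0.2598)–(0.7532, 0.7532, 0.2598)  len=0.1016
  (v8,v11,v12) [+-+] → (0.659295, 0.792099, 0.2598)–(0, 1.0652, 0.2598)  len=0.7136
  (v11,v15,v12) [--+] → (-0.0939052, 1.0263, 0.2598)–(0, 1.0652, 0.2598)  len=0.1016
  (v12,v15,v16) [+-+] → (-0.0939052, 1.0263, 0.2598)–(-0.7532, 0.7532, 0.2598)  len=0.7136
  (v15,v19,v16) [--+] → (-0.792099, 0.659295, 0.2598)–(-0.7532, 0.7532, 0.2598)  len=0.1016
  (v16,v19,v20) [+-+] → (-0.792099, 0.659295, 0.2598)–(-1.0652, 0, 0.2598)  len=0.7136
  (v19,v23,v20) [--+] → (-1.0263, -0.0939052, 0.2598)–(-1.0652, 0, 0.2598)  len=0.1016
  (v20,v23,v24) [+-+] → (-1.0263, -0.0939052, 0.2598)–(-0.7532, -0.7532, 0.2598)  len=0.7136
  (v23,v27,v24) [--+] → (-0.659295, -0.792099, 0.2598)–(-0.7532, -0.7532, 0.2598)  len=0.1016
  (v24,v27,v28) [+-+] → (-0.659295, -0.792099, 0.2598)–(0, -1.0652, 0.2598)  len=0.7136
  (v27,v31,v28) [--+] → (0.0939052, -1.0263, 0.2598)–(0, -1.0652, 0.2598)  len=0.1016
  (v28,v31,v32) [+-+] → (0.0939052, -1.0263, 0.2598)–(0.7532, -0.7532, 0.2598)  len=0.7136
  (v31,v2,v32) [--+] → (0.792099, -0.659295, 0.2598)–(0.7532, -0.7532, 0.2598)  len=0.1016
  (v32,v2,v3) [+-+] → (0.792099, -0.659295, 0.2598)–(1.0652, 0, 0.2598)  len=0.7136

Chained into 1 loop(s):
  loop 1: 16 segments, perimeter = 6.5221
Total perimeter = 6.522

loops=1 perimeter=6.522


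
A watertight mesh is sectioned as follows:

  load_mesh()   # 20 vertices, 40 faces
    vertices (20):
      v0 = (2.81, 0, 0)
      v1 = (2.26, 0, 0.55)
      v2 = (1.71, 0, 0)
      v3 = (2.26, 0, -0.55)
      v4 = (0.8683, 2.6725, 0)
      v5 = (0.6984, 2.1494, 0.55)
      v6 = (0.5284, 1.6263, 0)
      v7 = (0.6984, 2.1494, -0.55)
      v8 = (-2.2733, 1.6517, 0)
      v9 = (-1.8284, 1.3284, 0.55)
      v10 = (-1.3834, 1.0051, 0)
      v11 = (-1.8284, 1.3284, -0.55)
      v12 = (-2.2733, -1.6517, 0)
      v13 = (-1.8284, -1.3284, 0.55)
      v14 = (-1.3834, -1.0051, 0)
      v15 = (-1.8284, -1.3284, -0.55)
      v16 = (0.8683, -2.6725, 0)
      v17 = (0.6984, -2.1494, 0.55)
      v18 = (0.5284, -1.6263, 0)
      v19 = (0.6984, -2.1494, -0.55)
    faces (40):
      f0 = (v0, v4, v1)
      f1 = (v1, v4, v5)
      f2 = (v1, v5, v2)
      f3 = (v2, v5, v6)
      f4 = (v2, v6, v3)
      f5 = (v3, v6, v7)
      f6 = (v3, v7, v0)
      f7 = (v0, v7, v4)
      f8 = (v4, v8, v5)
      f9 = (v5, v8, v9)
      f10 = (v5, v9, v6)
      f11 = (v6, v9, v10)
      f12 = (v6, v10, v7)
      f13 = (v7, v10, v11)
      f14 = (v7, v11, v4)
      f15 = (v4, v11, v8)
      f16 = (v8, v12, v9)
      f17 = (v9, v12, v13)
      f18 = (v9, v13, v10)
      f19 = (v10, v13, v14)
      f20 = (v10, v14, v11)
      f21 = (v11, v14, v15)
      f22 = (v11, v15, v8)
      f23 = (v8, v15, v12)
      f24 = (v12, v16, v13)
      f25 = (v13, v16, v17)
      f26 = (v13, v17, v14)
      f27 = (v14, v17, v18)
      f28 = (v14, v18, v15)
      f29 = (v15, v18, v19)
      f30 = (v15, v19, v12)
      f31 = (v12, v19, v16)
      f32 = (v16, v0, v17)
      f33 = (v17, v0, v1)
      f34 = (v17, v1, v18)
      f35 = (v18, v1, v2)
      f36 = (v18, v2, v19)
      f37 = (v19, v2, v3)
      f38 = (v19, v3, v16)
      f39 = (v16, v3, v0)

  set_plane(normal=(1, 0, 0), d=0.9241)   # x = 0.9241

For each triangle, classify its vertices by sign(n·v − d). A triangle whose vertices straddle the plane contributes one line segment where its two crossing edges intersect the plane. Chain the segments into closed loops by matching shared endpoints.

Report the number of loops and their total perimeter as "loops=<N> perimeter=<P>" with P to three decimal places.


loops=2 perimeter=7.486

Straddling triangles (16 of 40):
  (v0,v4,v1) [+-+] → (0.9241, 2.5957, 0)–(0.9241, 2.56535, 0.0220522)  len=0.0375
  (v1,v4,v5) [+--] → (0.9241, 2.56535, 0.0220522)–(0.9241, 1.83874, 0.55)  len=0.8982
  (v1,v5,v2) [+-+] → (0.9241, 1.83874, 0.55)–(0.9241, 1.66984, 0.427288)  len=0.2088
  (v2,v5,v6) [+--] → (0.9241, 1.66984, 0.427288)–(0.9241, 1.08168, 0)  len=0.7270
  (v2,v6,v3) [+-+] → (0.9241, 1.08168, 0)–(0.9241, 1.25466, -0.125684)  len=0.2138
  (v3,v6,v7) [+--] → (0.9241, 1.25466, -0.125684)–(0.9241, 1.83874, -0.55)  len=0.7219
  (v3,v7,v0) [+-+] → (0.9241, 1.83874, -0.55)–(0.9241, 1.91966, -0.491213)  len=0.1000
  (v0,v7,v4) [+--] → (0.9241, 1.91966, -0.491213)–(0.9241, 2.5957, 0)  len=0.8357
  (v16,v0,v17) [-+-] → (0.9241, -2.5957, 0)–(0.9241, -1.91966, 0.491213)  len=0.8357
  (v17,v0,v1) [-++] → (0.9241, -1.91966, 0.491213)–(0.9241, -1.83874, 0.55)  len=0.1000
  (v17,v1,v18) [-+-] → (0.9241, -1.83874, 0.55)–(0.9241, -1.25466, 0.125684)  len=0.7219
  (v18,v1,v2) [-++] → (0.9241, -1.25466, 0.125684)–(0.9241, -1.08168, 0)  len=0.2138
  (v18,v2,v19) [-+-] → (0.9241, -1.08168, 0)–(0.9241, -1.66984, -0.427288)  len=0.7270
  (v19,v2,v3) [-++] → (0.9241, -1.66984, -0.427288)–(0.9241, -1.83874, -0.55)  len=0.2088
  (v19,v3,v16) [-+-] → (0.9241, -1.83874, -0.55)–(0.9241, -2.56535, -0.0220522)  len=0.8982
  (v16,v3,v0) [-++] → (0.9241, -2.56535, -0.0220522)–(0.9241, -2.5957, 0)  len=0.0375

Chained into 2 loop(s):
  loop 1: 8 segments, perimeter = 3.7429
  loop 2: 8 segments, perimeter = 3.7429
Total perimeter = 7.486


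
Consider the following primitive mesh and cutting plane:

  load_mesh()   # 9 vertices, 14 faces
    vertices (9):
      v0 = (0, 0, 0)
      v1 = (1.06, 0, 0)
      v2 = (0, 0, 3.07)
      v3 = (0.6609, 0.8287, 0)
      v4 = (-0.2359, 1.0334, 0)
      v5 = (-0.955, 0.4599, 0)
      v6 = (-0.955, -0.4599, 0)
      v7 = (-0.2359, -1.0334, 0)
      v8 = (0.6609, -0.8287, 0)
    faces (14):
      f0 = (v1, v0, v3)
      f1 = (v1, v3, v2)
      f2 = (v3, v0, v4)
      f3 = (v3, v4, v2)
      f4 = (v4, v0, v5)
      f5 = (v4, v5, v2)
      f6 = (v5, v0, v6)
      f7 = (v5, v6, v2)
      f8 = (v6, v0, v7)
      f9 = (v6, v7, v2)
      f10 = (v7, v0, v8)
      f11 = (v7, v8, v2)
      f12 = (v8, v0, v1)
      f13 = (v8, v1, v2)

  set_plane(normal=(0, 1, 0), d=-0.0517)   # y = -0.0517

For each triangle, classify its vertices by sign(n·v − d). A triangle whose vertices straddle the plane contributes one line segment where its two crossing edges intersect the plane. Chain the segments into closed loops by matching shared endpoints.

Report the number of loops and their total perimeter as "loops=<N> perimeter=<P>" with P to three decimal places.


Straddling triangles (8 of 14):
  (v5,v0,v6) [++-] → (-0.107357, -0.0517, 0)–(-0.955, -0.0517, 0)  len=0.8476
  (v5,v6,v2) [+-+] → (-0.955, -0.0517, 0)–(-0.107357, -0.0517, 2.72488)  len=2.8537
  (v6,v0,v7) [-+-] → (-0.107357, -0.0517, 0)–(-0.0118018, -0.0517, 0)  len=0.0956
  (v6,v7,v2) [--+] → (-0.0118018, -0.0517, 2.91641)–(-0.107357, -0.0517, 2.72488)  len=0.2140
  (v7,v0,v8) [-+-] → (-0.0118018, -0.0517, 0)–(0.0412315, -0.0517, 0)  len=0.0530
  (v7,v8,v2) [--+] → (0.0412315, -0.0517, 2.87847)–(-0.0118018, -0.0517, 2.91641)  len=0.0652
  (v8,v0,v1) [-++] → (0.0412315, -0.0517, 0)–(1.0351, -0.0517, 0)  len=0.9939
  (v8,v1,v2) [-++] → (1.0351, -0.0517, 0)–(0.0412315, -0.0517, 2.87847)  len=3.0452

Chained into 1 loop(s):
  loop 1: 8 segments, perimeter = 8.1683
Total perimeter = 8.168

loops=1 perimeter=8.168


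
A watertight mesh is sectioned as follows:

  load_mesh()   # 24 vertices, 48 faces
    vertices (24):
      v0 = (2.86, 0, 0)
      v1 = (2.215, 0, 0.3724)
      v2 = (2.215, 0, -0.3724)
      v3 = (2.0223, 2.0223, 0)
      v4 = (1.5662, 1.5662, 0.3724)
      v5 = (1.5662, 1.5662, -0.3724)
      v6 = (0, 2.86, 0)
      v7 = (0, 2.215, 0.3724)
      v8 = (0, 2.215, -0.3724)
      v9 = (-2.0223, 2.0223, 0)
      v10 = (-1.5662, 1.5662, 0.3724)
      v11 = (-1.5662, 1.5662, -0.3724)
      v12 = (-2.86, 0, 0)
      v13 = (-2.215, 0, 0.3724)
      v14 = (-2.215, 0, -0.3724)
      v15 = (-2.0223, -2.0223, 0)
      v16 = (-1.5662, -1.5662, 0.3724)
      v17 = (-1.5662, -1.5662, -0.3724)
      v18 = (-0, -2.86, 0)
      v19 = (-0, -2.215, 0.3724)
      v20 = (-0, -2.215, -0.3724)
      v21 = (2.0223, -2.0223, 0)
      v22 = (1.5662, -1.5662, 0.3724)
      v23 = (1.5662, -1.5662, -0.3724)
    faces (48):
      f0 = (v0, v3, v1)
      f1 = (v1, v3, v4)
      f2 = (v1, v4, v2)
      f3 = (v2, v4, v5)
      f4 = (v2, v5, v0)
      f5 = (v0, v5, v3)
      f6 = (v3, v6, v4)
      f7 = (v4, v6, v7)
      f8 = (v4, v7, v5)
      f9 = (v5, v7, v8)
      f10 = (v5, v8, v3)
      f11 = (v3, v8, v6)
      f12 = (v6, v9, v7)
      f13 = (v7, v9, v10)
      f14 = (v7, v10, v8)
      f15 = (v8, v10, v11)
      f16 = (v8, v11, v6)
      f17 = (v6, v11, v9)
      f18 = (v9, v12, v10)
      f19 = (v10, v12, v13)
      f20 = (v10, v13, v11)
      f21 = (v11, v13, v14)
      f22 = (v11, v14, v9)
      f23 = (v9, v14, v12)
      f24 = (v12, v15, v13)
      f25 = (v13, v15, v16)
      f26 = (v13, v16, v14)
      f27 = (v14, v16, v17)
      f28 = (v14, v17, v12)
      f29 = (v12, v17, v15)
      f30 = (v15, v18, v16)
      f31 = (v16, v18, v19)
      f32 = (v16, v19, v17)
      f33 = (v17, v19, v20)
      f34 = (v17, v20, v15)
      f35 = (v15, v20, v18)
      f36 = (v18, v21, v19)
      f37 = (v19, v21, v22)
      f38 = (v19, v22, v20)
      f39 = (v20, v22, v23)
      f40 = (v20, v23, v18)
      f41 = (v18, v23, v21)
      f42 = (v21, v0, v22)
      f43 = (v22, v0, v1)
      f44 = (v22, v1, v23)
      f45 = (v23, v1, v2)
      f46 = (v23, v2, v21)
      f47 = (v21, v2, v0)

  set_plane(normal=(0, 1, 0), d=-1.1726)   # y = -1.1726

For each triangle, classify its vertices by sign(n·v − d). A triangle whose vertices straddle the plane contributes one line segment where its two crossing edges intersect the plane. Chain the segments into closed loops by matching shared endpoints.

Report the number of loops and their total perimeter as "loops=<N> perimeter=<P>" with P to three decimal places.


loops=2 perimeter=4.469

Straddling triangles (12 of 48):
  (v12,v15,v13) [+-+] → (-2.37427, -1.1726, 0)–(-2.10327, -1.1726, 0.15647)  len=0.3129
  (v13,v15,v16) [+--] → (-2.10327, -1.1726, 0.15647)–(-1.72925, -1.1726, 0.3724)  len=0.4319
  (v13,v16,v14) [+-+] → (-1.72925, -1.1726, 0.3724)–(-1.72925, -1.1726, 0.185225)  len=0.1872
  (v14,v16,v17) [+--] → (-1.72925, -1.1726, 0.185225)–(-1.72925, -1.1726, -0.3724)  len=0.5576
  (v14,v17,v12) [+-+] → (-1.72925, -1.1726, -0.3724)–(-1.89134, -1.1726, -0.278813)  len=0.1872
  (v12,v17,v15) [+--] → (-1.89134, -1.1726, -0.278813)–(-2.37427, -1.1726, 0)  len=0.5576
  (v21,v0,v22) [-+-] → (2.37427, -1.1726, 0)–(1.89134, -1.1726, 0.278813)  len=0.5576
  (v22,v0,v1) [-++] → (1.89134, -1.1726, 0.278813)–(1.72925, -1.1726, 0.3724)  len=0.1872
  (v22,v1,v23) [-+-] → (1.72925, -1.1726, 0.3724)–(1.72925, -1.1726, -0.185225)  len=0.5576
  (v23,v1,v2) [-++] → (1.72925, -1.1726, -0.185225)–(1.72925, -1.1726, -0.3724)  len=0.1872
  (v23,v2,v21) [-+-] → (1.72925, -1.1726, -0.3724)–(2.10327, -1.1726, -0.15647)  len=0.4319
  (v21,v2,v0) [-++] → (2.10327, -1.1726, -0.15647)–(2.37427, -1.1726, 0)  len=0.3129

Chained into 2 loop(s):
  loop 1: 6 segments, perimeter = 2.2344
  loop 2: 6 segments, perimeter = 2.2344
Total perimeter = 4.469


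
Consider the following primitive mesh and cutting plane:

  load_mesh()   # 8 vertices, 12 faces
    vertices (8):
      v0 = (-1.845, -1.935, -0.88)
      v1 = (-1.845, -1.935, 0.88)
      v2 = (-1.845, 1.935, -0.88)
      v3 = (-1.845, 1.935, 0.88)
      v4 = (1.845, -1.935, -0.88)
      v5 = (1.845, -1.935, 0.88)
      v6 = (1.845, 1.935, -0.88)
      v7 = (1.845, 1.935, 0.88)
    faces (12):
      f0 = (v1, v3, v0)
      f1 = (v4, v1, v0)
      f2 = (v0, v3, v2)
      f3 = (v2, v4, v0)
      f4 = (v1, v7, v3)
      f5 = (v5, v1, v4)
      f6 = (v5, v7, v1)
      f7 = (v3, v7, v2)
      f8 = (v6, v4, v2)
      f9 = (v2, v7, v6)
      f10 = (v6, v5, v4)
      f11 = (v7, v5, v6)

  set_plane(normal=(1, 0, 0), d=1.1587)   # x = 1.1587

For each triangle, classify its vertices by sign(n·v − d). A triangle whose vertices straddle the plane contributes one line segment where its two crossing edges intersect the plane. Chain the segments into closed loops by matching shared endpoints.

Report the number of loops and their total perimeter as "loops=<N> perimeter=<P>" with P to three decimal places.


loops=1 perimeter=11.260

Straddling triangles (8 of 12):
  (v4,v1,v0) [+--] → (1.1587, -1.935, -0.552659)–(1.1587, -1.935, -0.88)  len=0.3273
  (v2,v4,v0) [-+-] → (1.1587, -1.21522, -0.88)–(1.1587, -1.935, -0.88)  len=0.7198
  (v1,v7,v3) [-+-] → (1.1587, 1.21522, 0.88)–(1.1587, 1.935, 0.88)  len=0.7198
  (v5,v1,v4) [+-+] → (1.1587, -1.935, 0.88)–(1.1587, -1.935, -0.552659)  len=1.4327
  (v5,v7,v1) [++-] → (1.1587, 1.21522, 0.88)–(1.1587, -1.935, 0.88)  len=3.1502
  (v3,v7,v2) [-+-] → (1.1587, 1.935, 0.88)–(1.1587, 1.935, 0.552659)  len=0.3273
  (v6,v4,v2) [++-] → (1.1587, -1.21522, -0.88)–(1.1587, 1.935, -0.88)  len=3.1502
  (v2,v7,v6) [-++] → (1.1587, 1.935, 0.552659)–(1.1587, 1.935, -0.88)  len=1.4327

Chained into 1 loop(s):
  loop 1: 8 segments, perimeter = 11.2600
Total perimeter = 11.260


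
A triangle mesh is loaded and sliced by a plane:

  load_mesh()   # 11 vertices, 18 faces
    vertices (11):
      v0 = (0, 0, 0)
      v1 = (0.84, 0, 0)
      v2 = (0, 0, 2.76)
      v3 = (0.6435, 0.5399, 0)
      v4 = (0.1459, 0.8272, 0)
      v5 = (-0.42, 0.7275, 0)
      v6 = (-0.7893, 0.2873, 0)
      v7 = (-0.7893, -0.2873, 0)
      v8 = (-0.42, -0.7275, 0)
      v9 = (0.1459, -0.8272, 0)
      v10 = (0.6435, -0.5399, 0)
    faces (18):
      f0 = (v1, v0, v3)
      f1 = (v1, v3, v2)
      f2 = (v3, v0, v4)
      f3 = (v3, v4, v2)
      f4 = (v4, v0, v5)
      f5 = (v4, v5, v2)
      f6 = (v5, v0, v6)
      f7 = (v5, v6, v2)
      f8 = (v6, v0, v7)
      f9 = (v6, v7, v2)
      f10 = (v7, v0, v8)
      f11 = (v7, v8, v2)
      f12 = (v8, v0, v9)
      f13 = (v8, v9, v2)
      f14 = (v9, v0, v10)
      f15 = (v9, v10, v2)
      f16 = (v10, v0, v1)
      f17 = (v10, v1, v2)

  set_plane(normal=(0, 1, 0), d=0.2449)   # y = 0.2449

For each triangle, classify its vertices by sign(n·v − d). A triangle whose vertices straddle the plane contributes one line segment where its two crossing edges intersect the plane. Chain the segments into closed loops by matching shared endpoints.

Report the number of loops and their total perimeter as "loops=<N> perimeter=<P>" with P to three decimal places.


Straddling triangles (10 of 18):
  (v1,v0,v3) [--+] → (0.291893, 0.2449, 0)–(0.750867, 0.2449, 0)  len=0.4590
  (v1,v3,v2) [-+-] → (0.750867, 0.2449, 0)–(0.291893, 0.2449, 1.50806)  len=1.5764
  (v3,v0,v4) [+-+] → (0.291893, 0.2449, 0)–(0.043195, 0.2449, 0)  len=0.2487
  (v3,v4,v2) [++-] → (0.043195, 0.2449, 1.94288)–(0.291893, 0.2449, 1.50806)  len=0.5009
  (v4,v0,v5) [+-+] → (0.043195, 0.2449, 0)–(-0.141386, 0.2449, 0)  len=0.1846
  (v4,v5,v2) [++-] → (-0.141386, 0.2449, 1.83089)–(0.043195, 0.2449, 1.94288)  len=0.2159
  (v5,v0,v6) [+-+] → (-0.141386, 0.2449, 0)–(-0.672814, 0.2449, 0)  len=0.5314
  (v5,v6,v2) [++-] → (-0.672814, 0.2449, 0.407323)–(-0.141386, 0.2449, 1.83089)  len=1.5195
  (v6,v0,v7) [+--] → (-0.672814, 0.2449, 0)–(-0.7893, 0.2449, 0)  len=0.1165
  (v6,v7,v2) [+--] → (-0.7893, 0.2449, 0)–(-0.672814, 0.2449, 0.407323)  len=0.4237

Chained into 1 loop(s):
  loop 1: 10 segments, perimeter = 5.7765
Total perimeter = 5.777

loops=1 perimeter=5.777
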